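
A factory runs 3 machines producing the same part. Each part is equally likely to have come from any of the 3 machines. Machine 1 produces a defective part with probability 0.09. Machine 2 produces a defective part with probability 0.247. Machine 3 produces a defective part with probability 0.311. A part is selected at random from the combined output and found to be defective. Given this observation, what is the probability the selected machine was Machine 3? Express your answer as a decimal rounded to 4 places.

Posterior probability ≈ 0.4799

Tabulate prior·likelihood by source: [1] prior 0.333333, lik 0.09, product 0.03000; [2] prior 0.333333, lik 0.247, product 0.08233; [3] prior 0.333333, lik 0.311, product 0.1037.
Normalizing constant = 0.21600; the posterior for Machine 3 is its product over the sum, 0.1037/0.21600 = 0.4799.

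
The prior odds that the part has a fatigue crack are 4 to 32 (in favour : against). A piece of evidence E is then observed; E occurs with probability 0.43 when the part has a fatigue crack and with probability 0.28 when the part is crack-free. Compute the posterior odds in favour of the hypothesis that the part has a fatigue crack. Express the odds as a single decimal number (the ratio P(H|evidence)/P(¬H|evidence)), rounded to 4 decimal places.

Prior odds = 4/32 = 0.12500. In log-odds, ln(0.12500) = -2.0794.
Add log likelihood ratio: ln(1.5357) = 0.42900.
Posterior log-odds = -1.6504, so posterior odds = exp(-1.6504) = 0.19196.

Posterior odds ≈ 0.1920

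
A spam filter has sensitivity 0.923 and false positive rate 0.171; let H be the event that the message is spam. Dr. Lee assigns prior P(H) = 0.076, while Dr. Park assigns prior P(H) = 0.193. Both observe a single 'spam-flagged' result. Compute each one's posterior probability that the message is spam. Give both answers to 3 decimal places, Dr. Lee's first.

Dr. Lee: 0.307; Dr. Park: 0.563

P('+'|H) = 0.923, P('+'|¬H) = 0.171.
Dr. Lee: numerator 0.923·0.076 = 0.070148; evidence = 0.070148+0.171·0.924 = 0.22815; posterior = 0.307.
Dr. Park: numerator 0.923·0.193 = 0.17814; evidence = 0.17814+0.171·0.807 = 0.31614; posterior = 0.563.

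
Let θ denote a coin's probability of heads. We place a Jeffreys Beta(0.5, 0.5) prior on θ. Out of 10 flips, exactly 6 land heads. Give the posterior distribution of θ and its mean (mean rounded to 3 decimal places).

Observing 6 successes and 4 failures updates Beta(0.5, 0.5) by adding the success and failure counts to the two shape parameters: α = 0.5+6 = 6.5, β = 0.5+4 = 4.5.
Posterior mean = α/(α+β) = 6.5/11 = 0.591.

Posterior: Beta(6.5, 4.5); mean ≈ 0.591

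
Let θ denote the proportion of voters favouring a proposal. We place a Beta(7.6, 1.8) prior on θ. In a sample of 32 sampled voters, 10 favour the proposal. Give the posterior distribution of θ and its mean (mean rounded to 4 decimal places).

Observing 10 successes and 22 failures updates Beta(7.6, 1.8) by adding the success and failure counts to the two shape parameters: α = 7.6+10 = 17.6, β = 1.8+22 = 23.8.
E[θ | data] = 17.6/(17.6+23.8) = 0.4251.

Posterior: Beta(17.6, 23.8); mean ≈ 0.4251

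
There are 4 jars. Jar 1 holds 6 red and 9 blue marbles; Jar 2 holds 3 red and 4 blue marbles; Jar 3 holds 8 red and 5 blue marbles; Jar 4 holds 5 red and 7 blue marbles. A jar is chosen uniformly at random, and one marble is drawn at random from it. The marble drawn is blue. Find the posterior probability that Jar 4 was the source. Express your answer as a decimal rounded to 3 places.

P(blue|Jar 1) = 0.6; P(blue|Jar 2) = 0.5714; P(blue|Jar 3) = 0.3846; P(blue|Jar 4) = 0.5833.
Prior × likelihood for each source: 0.25·0.6=0.1500, 0.25·0.5714=0.1429, 0.25·0.3846=0.09615, 0.25·0.5833=0.1458. Summing gives P(blue) = 0.53484.
P(Jar 4 | blue) = 0.1458 / 0.53484 = 0.273.

Posterior probability ≈ 0.273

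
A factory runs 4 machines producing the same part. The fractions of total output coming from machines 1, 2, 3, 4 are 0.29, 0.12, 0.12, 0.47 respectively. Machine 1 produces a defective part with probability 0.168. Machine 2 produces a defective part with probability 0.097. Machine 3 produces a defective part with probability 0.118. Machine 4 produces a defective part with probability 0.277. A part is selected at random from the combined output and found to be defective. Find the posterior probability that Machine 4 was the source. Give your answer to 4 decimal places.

Posterior probability ≈ 0.6360

Tabulate prior·likelihood by source: [1] prior 0.29, lik 0.168, product 0.04872; [2] prior 0.12, lik 0.097, product 0.01164; [3] prior 0.12, lik 0.118, product 0.01416; [4] prior 0.47, lik 0.277, product 0.1302.
Normalizing constant = 0.20471; the posterior for Machine 4 is its product over the sum, 0.1302/0.20471 = 0.6360.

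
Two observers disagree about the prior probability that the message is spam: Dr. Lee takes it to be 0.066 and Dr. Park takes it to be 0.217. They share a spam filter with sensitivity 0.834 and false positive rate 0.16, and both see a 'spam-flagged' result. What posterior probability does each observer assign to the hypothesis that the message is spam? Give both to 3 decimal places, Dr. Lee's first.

P('+'|H) = 0.834, P('+'|¬H) = 0.16.
Dr. Lee: numerator 0.834·0.066 = 0.055044; evidence = 0.055044+0.16·0.934 = 0.20448; posterior = 0.269.
Dr. Park: numerator 0.834·0.217 = 0.18098; evidence = 0.18098+0.16·0.783 = 0.30626; posterior = 0.591.

Dr. Lee: 0.269; Dr. Park: 0.591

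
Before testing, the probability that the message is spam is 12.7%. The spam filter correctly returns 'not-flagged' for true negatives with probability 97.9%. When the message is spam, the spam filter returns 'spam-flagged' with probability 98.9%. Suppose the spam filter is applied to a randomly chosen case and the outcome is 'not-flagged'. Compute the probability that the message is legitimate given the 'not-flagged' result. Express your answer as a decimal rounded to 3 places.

P(¬H | E) ≈ 0.998

Let H be the event that the message is spam. P(H) = 0.127, so P(¬H) = 0.873. With E the 'not-flagged' result, P(E|H) = 0.011 and P(E|¬H) = 0.979.
P(E) = 0.011·0.127 + 0.979·0.873 = 0.0013970 + 0.85467 = 0.85606.
By Bayes' theorem, P(H|E) = 0.0013970 / 0.85606 = 0.002. Hence P(¬H|E) = 1 − 0.002 = 0.998.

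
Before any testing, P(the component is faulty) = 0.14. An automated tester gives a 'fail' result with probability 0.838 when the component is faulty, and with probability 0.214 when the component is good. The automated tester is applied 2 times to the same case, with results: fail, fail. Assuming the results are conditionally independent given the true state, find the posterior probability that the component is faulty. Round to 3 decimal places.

Posterior P(H) ≈ 0.714

Let H be the event that the component is faulty; start with P(H) = 0.14. P('fail'|H) = 0.838, P('fail'|¬H) = 0.214.
Update on result 1 ('fail'): P(H) ← 0.838·0.1400 / (0.838·0.1400 + 0.214·0.8600) = 0.11732/0.30136 = 0.3893.
Update on result 2 ('fail'): P(H) ← 0.838·0.3893 / (0.838·0.3893 + 0.214·0.6107) = 0.32623/0.45692 = 0.7140.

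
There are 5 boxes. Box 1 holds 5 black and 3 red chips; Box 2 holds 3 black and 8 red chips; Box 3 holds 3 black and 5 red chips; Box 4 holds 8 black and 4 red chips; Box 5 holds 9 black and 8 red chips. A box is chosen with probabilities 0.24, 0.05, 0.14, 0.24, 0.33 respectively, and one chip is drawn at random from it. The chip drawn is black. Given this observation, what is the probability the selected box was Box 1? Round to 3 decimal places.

P(black|Box 1) = 0.625; P(black|Box 2) = 0.2727; P(black|Box 3) = 0.375; P(black|Box 4) = 0.6667; P(black|Box 5) = 0.5294.
Prior × likelihood for each source: 0.24·0.625=0.1500, 0.05·0.2727=0.01364, 0.14·0.375=0.05250, 0.24·0.6667=0.1600, 0.33·0.5294=0.1747. Summing gives P(black) = 0.55084.
P(Box 1 | black) = 0.1500 / 0.55084 = 0.272.

Posterior probability ≈ 0.272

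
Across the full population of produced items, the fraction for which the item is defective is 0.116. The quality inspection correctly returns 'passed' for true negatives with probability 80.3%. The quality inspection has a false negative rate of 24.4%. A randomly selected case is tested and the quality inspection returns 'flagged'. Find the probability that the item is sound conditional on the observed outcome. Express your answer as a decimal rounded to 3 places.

Let H be the event that the item is defective. P(H) = 0.116, so P(¬H) = 0.884. With E the 'flagged' result, P(E|H) = 0.756 and P(E|¬H) = 0.197.
P(E) = 0.756·0.116 + 0.197·0.884 = 0.087696 + 0.17415 = 0.26184.
By Bayes' theorem, P(H|E) = 0.087696 / 0.26184 = 0.335. Hence P(¬H|E) = 1 − 0.335 = 0.665.

P(¬H | E) ≈ 0.665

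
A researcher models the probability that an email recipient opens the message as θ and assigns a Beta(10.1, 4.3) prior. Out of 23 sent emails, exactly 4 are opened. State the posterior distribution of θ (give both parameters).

Posterior: Beta(14.1, 23.3)

The binomial likelihood is conjugate to the Beta prior: with 4 successes and 19 failures, the posterior is Beta(10.1+4, 4.3+19) = Beta(14.1, 23.3).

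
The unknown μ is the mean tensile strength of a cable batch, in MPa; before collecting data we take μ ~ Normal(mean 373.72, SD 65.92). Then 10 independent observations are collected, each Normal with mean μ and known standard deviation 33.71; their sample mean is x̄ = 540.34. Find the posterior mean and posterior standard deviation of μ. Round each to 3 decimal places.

Posterior mean ≈ 536.094; posterior SD ≈ 10.523

With known σ, the Normal prior is conjugate. Weight on the data is w = (n/σ²)/(n/σ² + 1/τ₀²) = 0.00880000/(0.00880000+0.00023013) = 0.97452.
Posterior mean = w·x̄ + (1−w)·μ₀ = 0.97452·540.34 + 0.025484·373.72 = 536.094. Posterior variance = 1/(0.00880000+0.00023013) = 110.740, so SD = 10.523.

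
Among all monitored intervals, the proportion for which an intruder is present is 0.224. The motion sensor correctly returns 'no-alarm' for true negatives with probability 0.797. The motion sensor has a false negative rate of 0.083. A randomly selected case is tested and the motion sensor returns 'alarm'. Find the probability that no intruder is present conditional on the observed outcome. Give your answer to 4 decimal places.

P(¬H | E) ≈ 0.4340

Write H for 'an intruder is present'. Prior odds H:¬H = 0.224/0.776 = 0.28866. For the 'alarm' outcome, the likelihood ratio is 0.917/0.203 = 4.5172.
Posterior odds = 0.28866 × 4.5172 = 1.3039, so P(H|E) = 1.3039/(1+1.3039) = 0.5660. Then P(¬H|E) = 1 − 0.5660 = 0.4340.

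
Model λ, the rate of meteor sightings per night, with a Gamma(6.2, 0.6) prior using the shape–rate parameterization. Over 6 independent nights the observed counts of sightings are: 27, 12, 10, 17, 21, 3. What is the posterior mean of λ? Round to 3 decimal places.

Posterior mean ≈ 14.576

Total count ∑xᵢ = 90 over n = 6 nights.
Gamma is conjugate to the Poisson likelihood: posterior is Gamma(shape = 6.2+90 = 96.2, rate = 0.6+6 = 6.6).
Posterior mean = shape/rate = 96.2/6.6 = 14.576.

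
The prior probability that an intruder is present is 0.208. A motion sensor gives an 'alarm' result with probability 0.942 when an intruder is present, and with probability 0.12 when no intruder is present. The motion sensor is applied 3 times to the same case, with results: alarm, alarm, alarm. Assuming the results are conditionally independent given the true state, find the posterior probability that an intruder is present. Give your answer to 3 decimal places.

Posterior P(H) ≈ 0.992

With H the event that an intruder is present, the joint likelihood of the observed sequence is P(data|H) = 0.942·0.942·0.942 = 0.83590 and P(data|¬H) = 0.12·0.12·0.12 = 0.0017280.
Bayes: P(H|data) = 0.208·0.83590 / (0.208·0.83590 + 0.792·0.0017280) = 0.17387/0.17524 = 0.9922.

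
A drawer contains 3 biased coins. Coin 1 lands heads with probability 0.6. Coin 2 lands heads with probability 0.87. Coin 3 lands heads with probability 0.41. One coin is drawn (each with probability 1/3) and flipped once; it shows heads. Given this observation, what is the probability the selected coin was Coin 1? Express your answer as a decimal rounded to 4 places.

Posterior probability ≈ 0.3191

P(heads|C1) = 0.6; P(heads|C2) = 0.87; P(heads|C3) = 0.41.
Prior × likelihood for each source: 0.333333·0.6=0.2000, 0.333333·0.87=0.2900, 0.333333·0.41=0.1367. Summing gives P(heads) = 0.62667.
P(Coin 1 | heads) = 0.2000 / 0.62667 = 0.3191.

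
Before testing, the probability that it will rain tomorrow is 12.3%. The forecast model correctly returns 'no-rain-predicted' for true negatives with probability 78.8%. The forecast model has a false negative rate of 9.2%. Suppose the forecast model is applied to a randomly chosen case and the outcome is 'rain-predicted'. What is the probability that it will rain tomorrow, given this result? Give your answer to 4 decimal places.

Write H for 'it will rain tomorrow'. Prior odds H:¬H = 0.123/0.877 = 0.14025. For the 'rain-predicted' outcome, the likelihood ratio is 0.908/0.212 = 4.2830.
Posterior odds = 0.14025 × 4.2830 = 0.60070, so P(H|E) = 0.60070/(1+0.60070) = 0.3753.

P(H | E) ≈ 0.3753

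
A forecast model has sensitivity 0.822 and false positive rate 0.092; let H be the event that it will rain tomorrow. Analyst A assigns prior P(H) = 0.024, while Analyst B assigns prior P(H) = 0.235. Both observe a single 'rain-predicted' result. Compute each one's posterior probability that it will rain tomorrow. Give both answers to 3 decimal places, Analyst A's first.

The likelihood ratio for a 'rain-predicted' result is 0.822/0.092 = 8.9348.
Analyst A: prior odds 0.024/0.976 = 0.024590; posterior odds 0.21971; posterior probability 0.180.
Analyst B: prior odds 0.235/0.765 = 0.30719; posterior odds 2.7447; posterior probability 0.733.

Analyst A: 0.180; Analyst B: 0.733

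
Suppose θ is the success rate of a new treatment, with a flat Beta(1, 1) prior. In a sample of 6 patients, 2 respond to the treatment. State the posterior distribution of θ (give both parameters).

Posterior: Beta(3, 5)

Observing 2 successes and 4 failures updates Beta(1, 1) by adding the success and failure counts to the two shape parameters: α = 1+2 = 3, β = 1+4 = 5.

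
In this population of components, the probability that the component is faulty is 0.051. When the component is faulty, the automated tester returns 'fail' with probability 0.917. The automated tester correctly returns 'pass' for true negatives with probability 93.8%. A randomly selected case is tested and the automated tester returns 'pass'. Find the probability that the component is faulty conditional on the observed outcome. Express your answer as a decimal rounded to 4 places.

P(H | E) ≈ 0.0047

Let H be the event that the component is faulty. P(H) = 0.051, so P(¬H) = 0.949. With E the 'pass' result, P(E|H) = 0.083 and P(E|¬H) = 0.938.
P(E) = 0.083·0.051 + 0.938·0.949 = 0.0042330 + 0.89016 = 0.89439.
By Bayes' theorem, P(H|E) = 0.0042330 / 0.89439 = 0.0047.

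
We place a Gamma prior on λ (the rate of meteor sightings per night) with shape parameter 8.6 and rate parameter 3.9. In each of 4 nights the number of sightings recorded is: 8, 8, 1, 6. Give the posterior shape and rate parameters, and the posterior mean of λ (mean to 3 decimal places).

Posterior: Gamma(shape=31.6, rate=7.9); mean ≈ 4.000

Total count ∑xᵢ = 23 over n = 4 nights.
Gamma is conjugate to the Poisson likelihood: posterior is Gamma(shape = 8.6+23 = 31.6, rate = 3.9+4 = 7.9).
Posterior mean = shape/rate = 31.6/7.9 = 4.000.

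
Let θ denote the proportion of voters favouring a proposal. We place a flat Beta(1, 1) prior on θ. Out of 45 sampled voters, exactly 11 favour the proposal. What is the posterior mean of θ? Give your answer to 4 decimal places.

Posterior mean ≈ 0.2553

The binomial likelihood is conjugate to the Beta prior: with 11 successes and 34 failures, the posterior is Beta(1+11, 1+34) = Beta(12, 35).
E[θ | data] = 12/(12+35) = 0.2553.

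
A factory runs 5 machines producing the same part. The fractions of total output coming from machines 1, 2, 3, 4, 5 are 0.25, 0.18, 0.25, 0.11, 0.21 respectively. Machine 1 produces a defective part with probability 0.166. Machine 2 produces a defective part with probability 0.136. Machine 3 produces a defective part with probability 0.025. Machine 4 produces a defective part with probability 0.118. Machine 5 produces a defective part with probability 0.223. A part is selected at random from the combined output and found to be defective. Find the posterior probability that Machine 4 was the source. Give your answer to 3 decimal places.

Posterior probability ≈ 0.098

P(defective|M1) = 0.166; P(defective|M2) = 0.136; P(defective|M3) = 0.025; P(defective|M4) = 0.118; P(defective|M5) = 0.223.
Prior × likelihood for each source: 0.25·0.166=0.04150, 0.18·0.136=0.02448, 0.25·0.025=0.006250, 0.11·0.118=0.01298, 0.21·0.223=0.04683. Summing gives P(defective) = 0.13204.
P(Machine 4 | defective) = 0.01298 / 0.13204 = 0.098.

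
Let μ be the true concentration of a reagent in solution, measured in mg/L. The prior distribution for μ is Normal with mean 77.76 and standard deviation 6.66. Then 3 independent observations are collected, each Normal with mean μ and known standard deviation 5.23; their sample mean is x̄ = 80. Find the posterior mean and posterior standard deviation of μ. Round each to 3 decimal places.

With known σ, the Normal prior is conjugate. Weight on the data is w = (n/σ²)/(n/σ² + 1/τ₀²) = 0.109678/(0.109678+0.0225451) = 0.82949.
Posterior mean = w·x̄ + (1−w)·μ₀ = 0.82949·80 + 0.17051·77.76 = 79.618. Posterior variance = 1/(0.109678+0.0225451) = 7.56300, so SD = 2.750.

Posterior mean ≈ 79.618; posterior SD ≈ 2.750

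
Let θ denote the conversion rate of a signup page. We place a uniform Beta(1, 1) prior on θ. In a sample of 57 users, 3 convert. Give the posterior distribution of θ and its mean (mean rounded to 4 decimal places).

Posterior: Beta(4, 55); mean ≈ 0.0678

The binomial likelihood is conjugate to the Beta prior: with 3 successes and 54 failures, the posterior is Beta(1+3, 1+54) = Beta(4, 55).
E[θ | data] = 4/(4+55) = 0.0678.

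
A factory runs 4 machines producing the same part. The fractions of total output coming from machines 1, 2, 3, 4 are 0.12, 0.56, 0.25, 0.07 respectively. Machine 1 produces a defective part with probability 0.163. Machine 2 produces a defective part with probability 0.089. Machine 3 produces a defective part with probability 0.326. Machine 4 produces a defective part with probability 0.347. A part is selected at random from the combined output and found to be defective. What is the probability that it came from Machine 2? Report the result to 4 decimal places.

Posterior probability ≈ 0.2845

Tabulate prior·likelihood by source: [1] prior 0.12, lik 0.163, product 0.01956; [2] prior 0.56, lik 0.089, product 0.04984; [3] prior 0.25, lik 0.326, product 0.08150; [4] prior 0.07, lik 0.347, product 0.02429.
Normalizing constant = 0.17519; the posterior for Machine 2 is its product over the sum, 0.04984/0.17519 = 0.2845.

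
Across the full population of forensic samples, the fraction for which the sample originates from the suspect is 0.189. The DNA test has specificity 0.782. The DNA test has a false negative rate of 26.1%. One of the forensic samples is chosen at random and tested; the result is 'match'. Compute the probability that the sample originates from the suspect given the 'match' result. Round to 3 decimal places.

Write H for 'the sample originates from the suspect'. Prior odds H:¬H = 0.189/0.811 = 0.23305. For the 'match' outcome, the likelihood ratio is 0.739/0.218 = 3.3899.
Posterior odds = 0.23305 × 3.3899 = 0.79000, so P(H|E) = 0.79000/(1+0.79000) = 0.441.

P(H | E) ≈ 0.441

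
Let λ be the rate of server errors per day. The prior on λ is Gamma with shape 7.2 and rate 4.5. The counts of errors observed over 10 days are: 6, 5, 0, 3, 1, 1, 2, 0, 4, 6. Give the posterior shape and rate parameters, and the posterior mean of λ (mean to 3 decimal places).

Posterior: Gamma(shape=35.2, rate=14.5); mean ≈ 2.428

Total count ∑xᵢ = 28 over n = 10 days.
Gamma is conjugate to the Poisson likelihood: posterior is Gamma(shape = 7.2+28 = 35.2, rate = 4.5+10 = 14.5).
E[λ | data] = 35.2/14.5 = 2.428.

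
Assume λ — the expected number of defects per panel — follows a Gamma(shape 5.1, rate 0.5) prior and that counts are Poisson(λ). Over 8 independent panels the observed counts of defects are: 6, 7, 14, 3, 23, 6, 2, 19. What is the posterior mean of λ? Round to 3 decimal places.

Total count ∑xᵢ = 80 over n = 8 panels.
Gamma is conjugate to the Poisson likelihood: posterior is Gamma(shape = 5.1+80 = 85.1, rate = 0.5+8 = 8.5).
E[λ | data] = 85.1/8.5 = 10.012.

Posterior mean ≈ 10.012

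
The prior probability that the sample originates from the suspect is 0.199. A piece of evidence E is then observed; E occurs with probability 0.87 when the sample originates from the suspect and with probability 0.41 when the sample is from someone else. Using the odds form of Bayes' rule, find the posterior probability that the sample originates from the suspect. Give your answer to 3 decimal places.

Prior odds = 0.199/(1−0.199) = 0.24844.
Likelihood ratio for E = 0.87/0.41 = 2.1220.
Posterior odds = prior odds × LR = 0.52718.
Posterior probability = odds/(1+odds) = 0.52718/1.5272 = 0.345.

Posterior probability ≈ 0.345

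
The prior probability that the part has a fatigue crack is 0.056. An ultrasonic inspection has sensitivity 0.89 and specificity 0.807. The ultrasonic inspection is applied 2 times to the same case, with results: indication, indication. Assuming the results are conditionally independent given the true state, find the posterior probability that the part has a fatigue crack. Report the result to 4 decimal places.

With H the event that the part has a fatigue crack, the joint likelihood of the observed sequence is P(data|H) = 0.89·0.89 = 0.79210 and P(data|¬H) = 0.193·0.193 = 0.037249.
Bayes: P(H|data) = 0.056·0.79210 / (0.056·0.79210 + 0.944·0.037249) = 0.044358/0.079521 = 0.5578.

Posterior P(H) ≈ 0.5578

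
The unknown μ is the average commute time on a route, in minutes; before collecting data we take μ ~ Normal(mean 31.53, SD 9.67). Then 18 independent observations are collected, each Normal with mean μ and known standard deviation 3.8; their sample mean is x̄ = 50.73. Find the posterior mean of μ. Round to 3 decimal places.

Posterior mean ≈ 50.567

With known σ, the Normal prior is conjugate. Weight on the data is w = (n/σ²)/(n/σ² + 1/τ₀²) = 1.24654/(1.24654+0.0106942) = 0.99149.
Posterior mean = w·x̄ + (1−w)·μ₀ = 0.99149·50.73 + 0.0085061·31.53 = 50.567.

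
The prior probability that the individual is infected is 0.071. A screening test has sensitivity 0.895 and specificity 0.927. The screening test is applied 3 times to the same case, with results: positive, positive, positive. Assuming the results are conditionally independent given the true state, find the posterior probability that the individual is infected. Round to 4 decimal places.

With H the event that the individual is infected, the joint likelihood of the observed sequence is P(data|H) = 0.895·0.895·0.895 = 0.71692 and P(data|¬H) = 0.073·0.073·0.073 = 0.00038902.
Bayes: P(H|data) = 0.071·0.71692 / (0.071·0.71692 + 0.929·0.00038902) = 0.050901/0.051263 = 0.9930.

Posterior P(H) ≈ 0.9930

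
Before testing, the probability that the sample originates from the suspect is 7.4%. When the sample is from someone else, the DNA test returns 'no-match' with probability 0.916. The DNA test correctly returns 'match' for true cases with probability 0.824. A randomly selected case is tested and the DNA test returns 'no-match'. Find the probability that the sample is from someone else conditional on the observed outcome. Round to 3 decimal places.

Let H be the event that the sample originates from the suspect. P(H) = 0.074, so P(¬H) = 0.926. With E the 'no-match' result, P(E|H) = 0.176 and P(E|¬H) = 0.916.
P(E) = 0.176·0.074 + 0.916·0.926 = 0.013024 + 0.84822 = 0.86124.
By Bayes' theorem, P(H|E) = 0.013024 / 0.86124 = 0.015. Hence P(¬H|E) = 1 − 0.015 = 0.985.

P(¬H | E) ≈ 0.985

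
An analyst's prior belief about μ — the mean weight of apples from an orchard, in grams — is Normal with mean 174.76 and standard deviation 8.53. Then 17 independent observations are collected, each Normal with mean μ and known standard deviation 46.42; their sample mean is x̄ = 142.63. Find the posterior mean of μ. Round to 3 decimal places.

Prior precision 1/τ₀² = 1/8.53² = 0.0137436; data precision n/σ² = 17/46.42² = 0.00788930.
Posterior precision = 0.0137436 + 0.00788930 = 0.0216329.
Posterior mean = (0.0137436·174.76 + 0.00788930·142.63) / 0.0216329 = 163.043.

Posterior mean ≈ 163.043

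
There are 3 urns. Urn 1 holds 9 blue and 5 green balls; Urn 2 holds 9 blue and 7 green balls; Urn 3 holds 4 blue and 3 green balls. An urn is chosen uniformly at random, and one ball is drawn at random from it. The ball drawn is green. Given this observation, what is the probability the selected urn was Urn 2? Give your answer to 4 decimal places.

Tabulate prior·likelihood by source: [1] prior 0.333333, lik 0.3571, product 0.1190; [2] prior 0.333333, lik 0.4375, product 0.1458; [3] prior 0.333333, lik 0.4286, product 0.1429.
Normalizing constant = 0.40774; the posterior for Urn 2 is its product over the sum, 0.1458/0.40774 = 0.3577.

Posterior probability ≈ 0.3577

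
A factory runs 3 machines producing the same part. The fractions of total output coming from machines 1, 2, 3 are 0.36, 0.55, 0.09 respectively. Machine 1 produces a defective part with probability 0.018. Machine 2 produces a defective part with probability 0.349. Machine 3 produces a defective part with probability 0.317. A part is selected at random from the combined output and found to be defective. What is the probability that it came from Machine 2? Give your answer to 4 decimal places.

Tabulate prior·likelihood by source: [1] prior 0.36, lik 0.018, product 0.006480; [2] prior 0.55, lik 0.349, product 0.1920; [3] prior 0.09, lik 0.317, product 0.02853.
Normalizing constant = 0.22696; the posterior for Machine 2 is its product over the sum, 0.1920/0.22696 = 0.8457.

Posterior probability ≈ 0.8457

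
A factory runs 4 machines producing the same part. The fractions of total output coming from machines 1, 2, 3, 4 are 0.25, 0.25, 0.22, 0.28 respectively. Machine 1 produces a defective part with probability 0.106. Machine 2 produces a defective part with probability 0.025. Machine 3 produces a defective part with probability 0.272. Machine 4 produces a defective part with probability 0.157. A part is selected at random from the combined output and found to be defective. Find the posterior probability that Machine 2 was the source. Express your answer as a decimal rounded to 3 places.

Posterior probability ≈ 0.046

P(defective|M1) = 0.106; P(defective|M2) = 0.025; P(defective|M3) = 0.272; P(defective|M4) = 0.157.
Prior × likelihood for each source: 0.25·0.106=0.02650, 0.25·0.025=0.006250, 0.22·0.272=0.05984, 0.28·0.157=0.04396. Summing gives P(defective) = 0.13655.
P(Machine 2 | defective) = 0.006250 / 0.13655 = 0.046.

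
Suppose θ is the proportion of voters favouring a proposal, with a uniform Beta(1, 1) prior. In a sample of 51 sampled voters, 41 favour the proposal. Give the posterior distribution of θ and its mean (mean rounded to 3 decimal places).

Posterior: Beta(42, 11); mean ≈ 0.792

The binomial likelihood is conjugate to the Beta prior: with 41 successes and 10 failures, the posterior is Beta(1+41, 1+10) = Beta(42, 11).
E[θ | data] = 42/(42+11) = 0.792.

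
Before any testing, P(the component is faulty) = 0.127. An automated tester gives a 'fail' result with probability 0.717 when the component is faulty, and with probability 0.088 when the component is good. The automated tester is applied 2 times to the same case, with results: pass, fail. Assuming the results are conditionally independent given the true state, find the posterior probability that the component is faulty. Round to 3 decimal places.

Posterior P(H) ≈ 0.269

With H the event that the component is faulty, the joint likelihood of the observed sequence is P(data|H) = 0.283·0.717 = 0.20291 and P(data|¬H) = 0.912·0.088 = 0.080256.
Bayes: P(H|data) = 0.127·0.20291 / (0.127·0.20291 + 0.873·0.080256) = 0.025770/0.095833 = 0.2689.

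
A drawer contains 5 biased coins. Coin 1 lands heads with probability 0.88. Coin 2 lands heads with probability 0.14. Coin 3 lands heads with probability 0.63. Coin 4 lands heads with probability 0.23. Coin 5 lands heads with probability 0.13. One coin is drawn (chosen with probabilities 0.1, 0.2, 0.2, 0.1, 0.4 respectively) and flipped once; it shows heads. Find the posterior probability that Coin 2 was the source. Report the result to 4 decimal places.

Tabulate prior·likelihood by source: [1] prior 0.1, lik 0.88, product 0.08800; [2] prior 0.2, lik 0.14, product 0.02800; [3] prior 0.2, lik 0.63, product 0.1260; [4] prior 0.1, lik 0.23, product 0.02300; [5] prior 0.4, lik 0.13, product 0.05200.
Normalizing constant = 0.31700; the posterior for Coin 2 is its product over the sum, 0.02800/0.31700 = 0.0883.

Posterior probability ≈ 0.0883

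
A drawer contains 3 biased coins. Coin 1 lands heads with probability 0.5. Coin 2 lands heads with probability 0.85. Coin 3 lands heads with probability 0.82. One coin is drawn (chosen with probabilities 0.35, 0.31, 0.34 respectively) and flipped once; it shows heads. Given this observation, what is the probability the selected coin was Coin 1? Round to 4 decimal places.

Posterior probability ≈ 0.2440

P(heads|C1) = 0.5; P(heads|C2) = 0.85; P(heads|C3) = 0.82.
Prior × likelihood for each source: 0.35·0.5=0.1750, 0.31·0.85=0.2635, 0.34·0.82=0.2788. Summing gives P(heads) = 0.71730.
P(Coin 1 | heads) = 0.1750 / 0.71730 = 0.2440.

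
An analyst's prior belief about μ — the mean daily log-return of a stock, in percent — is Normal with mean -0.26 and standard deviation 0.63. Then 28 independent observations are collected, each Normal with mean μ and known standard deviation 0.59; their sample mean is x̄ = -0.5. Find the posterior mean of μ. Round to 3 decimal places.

Posterior mean ≈ -0.493

Prior precision 1/τ₀² = 1/0.63² = 2.51953; data precision n/σ² = 28/0.59² = 80.4367.
Posterior precision = 2.51953 + 80.4367 = 82.9562.
Posterior mean = (2.51953·-0.26 + 80.4367·-0.5) / 82.9562 = -0.493.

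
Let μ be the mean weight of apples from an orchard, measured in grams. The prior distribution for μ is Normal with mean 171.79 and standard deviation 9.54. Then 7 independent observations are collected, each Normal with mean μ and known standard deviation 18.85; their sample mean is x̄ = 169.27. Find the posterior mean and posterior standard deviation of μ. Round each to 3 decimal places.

Posterior mean ≈ 170.172; posterior SD ≈ 5.708

Prior precision 1/τ₀² = 1/9.54² = 0.0109876; data precision n/σ² = 7/18.85² = 0.0197004.
Posterior precision = 0.0109876 + 0.0197004 = 0.0306880, giving posterior SD = 1/√0.0306880 = 5.708.
Posterior mean = (0.0109876·171.79 + 0.0197004·169.27) / 0.0306880 = 170.172.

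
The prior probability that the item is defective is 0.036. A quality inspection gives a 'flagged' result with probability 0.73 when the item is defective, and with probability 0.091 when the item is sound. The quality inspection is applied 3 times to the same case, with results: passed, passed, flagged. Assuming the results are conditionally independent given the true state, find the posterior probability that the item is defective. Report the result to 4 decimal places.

Let H be the event that the item is defective; start with P(H) = 0.036. P('flagged'|H) = 0.73, P('flagged'|¬H) = 0.091.
Update on result 1 ('passed'): P(H) ← 0.27·0.0360 / (0.27·0.0360 + 0.909·0.9640) = 0.0097200/0.88600 = 0.0110.
Update on result 2 ('passed'): P(H) ← 0.27·0.0110 / (0.27·0.0110 + 0.909·0.9890) = 0.0029621/0.90199 = 0.0033.
Update on result 3 ('flagged'): P(H) ← 0.73·0.0033 / (0.73·0.0033 + 0.091·0.9967) = 0.0023973/0.093098 = 0.0257.

Posterior P(H) ≈ 0.0257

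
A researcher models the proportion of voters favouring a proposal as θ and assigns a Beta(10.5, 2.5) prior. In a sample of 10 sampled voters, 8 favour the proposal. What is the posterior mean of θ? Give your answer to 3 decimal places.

Posterior mean ≈ 0.804

The binomial likelihood is conjugate to the Beta prior: with 8 successes and 2 failures, the posterior is Beta(10.5+8, 2.5+2) = Beta(18.5, 4.5).
E[θ | data] = 18.5/(18.5+4.5) = 0.804.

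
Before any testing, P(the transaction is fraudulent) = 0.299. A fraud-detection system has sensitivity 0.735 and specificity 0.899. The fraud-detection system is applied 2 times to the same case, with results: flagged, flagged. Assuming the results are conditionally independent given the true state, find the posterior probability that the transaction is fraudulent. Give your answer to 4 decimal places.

Posterior P(H) ≈ 0.9576

With H the event that the transaction is fraudulent, the joint likelihood of the observed sequence is P(data|H) = 0.735·0.735 = 0.54022 and P(data|¬H) = 0.101·0.101 = 0.010201.
Bayes: P(H|data) = 0.299·0.54022 / (0.299·0.54022 + 0.701·0.010201) = 0.16153/0.16868 = 0.9576.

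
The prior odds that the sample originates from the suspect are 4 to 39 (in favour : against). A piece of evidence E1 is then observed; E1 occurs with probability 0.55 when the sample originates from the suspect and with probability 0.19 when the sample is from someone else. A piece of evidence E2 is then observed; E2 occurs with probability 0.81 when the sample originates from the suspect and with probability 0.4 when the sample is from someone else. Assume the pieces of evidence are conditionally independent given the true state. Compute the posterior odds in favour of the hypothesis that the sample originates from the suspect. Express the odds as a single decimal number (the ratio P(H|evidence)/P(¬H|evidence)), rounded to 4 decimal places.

Posterior odds ≈ 0.6012

Prior odds = 4/39 = 0.10256. In log-odds, ln(0.10256) = -2.2773.
Add log likelihood ratios: ln(2.8947) + ln(2.0250) = 1.7685.
Posterior log-odds = -0.50880, so posterior odds = exp(-0.50880) = 0.60121.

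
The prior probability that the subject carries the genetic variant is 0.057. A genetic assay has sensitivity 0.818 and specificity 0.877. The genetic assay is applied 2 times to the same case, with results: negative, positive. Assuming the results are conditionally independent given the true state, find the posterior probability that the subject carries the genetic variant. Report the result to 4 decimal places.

With H the event that the subject carries the genetic variant, the joint likelihood of the observed sequence is P(data|H) = 0.182·0.818 = 0.14888 and P(data|¬H) = 0.877·0.123 = 0.10787.
Bayes: P(H|data) = 0.057·0.14888 / (0.057·0.14888 + 0.943·0.10787) = 0.0084859/0.11021 = 0.0770.

Posterior P(H) ≈ 0.0770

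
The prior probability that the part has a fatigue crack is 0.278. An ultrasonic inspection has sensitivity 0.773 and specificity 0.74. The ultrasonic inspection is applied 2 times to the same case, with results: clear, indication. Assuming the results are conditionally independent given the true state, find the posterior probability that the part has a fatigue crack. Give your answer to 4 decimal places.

Posterior P(H) ≈ 0.2599

With H the event that the part has a fatigue crack, the joint likelihood of the observed sequence is P(data|H) = 0.227·0.773 = 0.17547 and P(data|¬H) = 0.74·0.26 = 0.19240.
Bayes: P(H|data) = 0.278·0.17547 / (0.278·0.17547 + 0.722·0.19240) = 0.048781/0.18769 = 0.2599.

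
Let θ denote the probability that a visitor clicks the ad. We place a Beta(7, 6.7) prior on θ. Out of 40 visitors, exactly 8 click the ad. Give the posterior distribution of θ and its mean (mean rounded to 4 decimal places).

The binomial likelihood is conjugate to the Beta prior: with 8 successes and 32 failures, the posterior is Beta(7+8, 6.7+32) = Beta(15, 38.7).
E[θ | data] = 15/(15+38.7) = 0.2793.

Posterior: Beta(15, 38.7); mean ≈ 0.2793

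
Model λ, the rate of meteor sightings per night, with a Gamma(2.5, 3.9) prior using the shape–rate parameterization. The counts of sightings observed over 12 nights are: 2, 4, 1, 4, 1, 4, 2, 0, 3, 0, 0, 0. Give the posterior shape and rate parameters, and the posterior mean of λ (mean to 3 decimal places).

The Poisson likelihood adds the total count to the shape and the number of exposure periods to the rate. Here ∑xᵢ = 21 and n = 12, so shape 2.5→23.5 and rate 3.9→15.9.
Posterior mean = shape/rate = 23.5/15.9 = 1.478.

Posterior: Gamma(shape=23.5, rate=15.9); mean ≈ 1.478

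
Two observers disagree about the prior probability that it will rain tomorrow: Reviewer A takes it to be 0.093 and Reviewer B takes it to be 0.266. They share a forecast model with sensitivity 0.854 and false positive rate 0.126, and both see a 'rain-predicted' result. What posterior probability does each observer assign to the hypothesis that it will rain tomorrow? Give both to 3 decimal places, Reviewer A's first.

Reviewer A: 0.410; Reviewer B: 0.711

P('+'|H) = 0.854, P('+'|¬H) = 0.126.
Reviewer A: numerator 0.854·0.093 = 0.079422; evidence = 0.079422+0.126·0.907 = 0.19370; posterior = 0.410.
Reviewer B: numerator 0.854·0.266 = 0.22716; evidence = 0.22716+0.126·0.734 = 0.31965; posterior = 0.711.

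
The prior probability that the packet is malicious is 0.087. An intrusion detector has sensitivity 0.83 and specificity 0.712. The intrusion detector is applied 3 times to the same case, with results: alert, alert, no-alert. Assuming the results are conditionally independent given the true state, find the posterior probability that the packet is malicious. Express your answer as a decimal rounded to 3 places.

Posterior P(H) ≈ 0.159

With H the event that the packet is malicious, the joint likelihood of the observed sequence is P(data|H) = 0.83·0.83·0.17 = 0.11711 and P(data|¬H) = 0.288·0.288·0.712 = 0.059056.
Bayes: P(H|data) = 0.087·0.11711 / (0.087·0.11711 + 0.913·0.059056) = 0.010189/0.064107 = 0.1589.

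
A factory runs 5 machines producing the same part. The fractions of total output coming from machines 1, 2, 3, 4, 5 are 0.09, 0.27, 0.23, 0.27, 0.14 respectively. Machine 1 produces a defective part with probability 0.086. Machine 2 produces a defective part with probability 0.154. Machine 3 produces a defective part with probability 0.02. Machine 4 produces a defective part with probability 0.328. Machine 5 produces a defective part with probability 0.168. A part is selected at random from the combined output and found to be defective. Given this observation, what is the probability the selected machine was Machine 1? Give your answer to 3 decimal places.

Tabulate prior·likelihood by source: [1] prior 0.09, lik 0.086, product 0.007740; [2] prior 0.27, lik 0.154, product 0.04158; [3] prior 0.23, lik 0.02, product 0.004600; [4] prior 0.27, lik 0.328, product 0.08856; [5] prior 0.14, lik 0.168, product 0.02352.
Normalizing constant = 0.16600; the posterior for Machine 1 is its product over the sum, 0.007740/0.16600 = 0.047.

Posterior probability ≈ 0.047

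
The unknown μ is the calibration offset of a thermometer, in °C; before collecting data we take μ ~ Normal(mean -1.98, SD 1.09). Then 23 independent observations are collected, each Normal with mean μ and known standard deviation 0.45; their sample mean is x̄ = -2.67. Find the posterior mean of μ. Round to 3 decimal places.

With known σ, the Normal prior is conjugate. Weight on the data is w = (n/σ²)/(n/σ² + 1/τ₀²) = 113.580/(113.580+0.841680) = 0.99264.
Posterior mean = w·x̄ + (1−w)·μ₀ = 0.99264·-2.67 + 0.0073559·-1.98 = -2.665.

Posterior mean ≈ -2.665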